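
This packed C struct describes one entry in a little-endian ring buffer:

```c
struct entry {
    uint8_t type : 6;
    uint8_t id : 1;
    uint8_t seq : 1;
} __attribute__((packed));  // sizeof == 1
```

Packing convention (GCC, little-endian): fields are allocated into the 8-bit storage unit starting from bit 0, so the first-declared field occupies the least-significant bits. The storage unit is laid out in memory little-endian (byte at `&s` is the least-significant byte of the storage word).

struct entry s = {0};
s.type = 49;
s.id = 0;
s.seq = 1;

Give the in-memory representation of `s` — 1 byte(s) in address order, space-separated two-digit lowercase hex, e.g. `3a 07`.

b1

type:6 = 49 → 0x31 << 0 → word 0x31
id:1 = 0 → 0x0 << 6 → word 0x31
seq:1 = 1 → 0x1 << 7 → word 0xb1
word = 0xb1 → little-endian bytes:
  [0]=0xb1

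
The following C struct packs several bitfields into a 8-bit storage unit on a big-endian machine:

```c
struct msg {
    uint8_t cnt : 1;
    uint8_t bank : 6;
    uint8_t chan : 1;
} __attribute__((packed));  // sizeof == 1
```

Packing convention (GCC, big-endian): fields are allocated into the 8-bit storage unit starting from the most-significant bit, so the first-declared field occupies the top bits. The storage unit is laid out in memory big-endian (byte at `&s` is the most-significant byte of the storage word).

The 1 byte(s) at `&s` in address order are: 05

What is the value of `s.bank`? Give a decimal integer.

2

[0]=0x05 (big-endian) → word 0x05
cnt [7+:1] = (word>>7) & 0x1 = 0
bank [1+:6] = (word>>1) & 0x3f = 2  ←
chan [0+:1] = (word>>0) & 0x1 = 1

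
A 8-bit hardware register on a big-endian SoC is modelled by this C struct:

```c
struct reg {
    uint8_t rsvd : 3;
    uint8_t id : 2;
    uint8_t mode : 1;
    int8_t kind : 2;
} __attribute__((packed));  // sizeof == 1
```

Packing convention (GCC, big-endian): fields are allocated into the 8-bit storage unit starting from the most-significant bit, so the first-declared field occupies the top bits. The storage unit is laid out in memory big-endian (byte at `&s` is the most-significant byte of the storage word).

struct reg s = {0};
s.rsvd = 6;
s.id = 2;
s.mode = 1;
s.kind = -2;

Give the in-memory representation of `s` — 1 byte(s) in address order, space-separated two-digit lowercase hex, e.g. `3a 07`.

d6

[5+:3] rsvd=6 & 0x7 = 0x6; word=0xc0
[3+:2] id=2 & 0x3 = 0x2; word=0xd0
[2+:1] mode=1 & 0x1 = 0x1; word=0xd4
[0+:2] kind=-2 & 0x3 = 0x2; word=0xd6
word = 0xd6 → big-endian bytes:
  [0]=0xd6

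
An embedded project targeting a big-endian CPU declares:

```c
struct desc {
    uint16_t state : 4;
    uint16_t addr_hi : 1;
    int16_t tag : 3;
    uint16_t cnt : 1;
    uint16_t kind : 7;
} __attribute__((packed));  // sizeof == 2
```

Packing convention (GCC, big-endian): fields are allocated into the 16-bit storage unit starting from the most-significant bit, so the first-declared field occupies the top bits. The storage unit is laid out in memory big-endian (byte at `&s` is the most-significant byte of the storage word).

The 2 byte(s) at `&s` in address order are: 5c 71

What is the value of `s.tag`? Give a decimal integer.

-4

[0]=0x5c [1]=0x71 (big-endian) → word 0x5c71
state:4 @ bit 12 → (0x5c71>>12)&0xf = 0x5
addr_hi:1 @ bit 11 → (0x5c71>>11)&0x1 = 0x1
tag:3 @ bit 8 → (0x5c71>>8)&0x7 = 0x4  ←
cnt:1 @ bit 7 → (0x5c71>>7)&0x1 = 0x0
kind:7 @ bit 0 → (0x5c71>>0)&0x7f = 0x71
tag signed 3b, MSB=1: 4 - 8 = -4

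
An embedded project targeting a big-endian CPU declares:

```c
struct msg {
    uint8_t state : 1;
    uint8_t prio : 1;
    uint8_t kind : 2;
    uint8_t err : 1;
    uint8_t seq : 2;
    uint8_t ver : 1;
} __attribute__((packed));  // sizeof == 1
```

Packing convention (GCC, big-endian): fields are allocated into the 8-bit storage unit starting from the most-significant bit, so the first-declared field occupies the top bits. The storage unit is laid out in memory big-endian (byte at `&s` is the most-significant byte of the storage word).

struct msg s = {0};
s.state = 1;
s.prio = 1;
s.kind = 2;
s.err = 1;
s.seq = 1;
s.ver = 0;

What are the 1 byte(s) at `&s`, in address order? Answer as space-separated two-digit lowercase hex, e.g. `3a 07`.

[7+:1] state=1 & 0x1 = 0x1; word=0x80
[6+:1] prio=1 & 0x1 = 0x1; word=0xc0
[4+:2] kind=2 & 0x3 = 0x2; word=0xe0
[3+:1] err=1 & 0x1 = 0x1; word=0xe8
[1+:2] seq=1 & 0x3 = 0x1; word=0xea
[0+:1] ver=0 & 0x1 = 0x0; word=0xea
word = 0xea → big-endian bytes:
  [0]=0xea

ea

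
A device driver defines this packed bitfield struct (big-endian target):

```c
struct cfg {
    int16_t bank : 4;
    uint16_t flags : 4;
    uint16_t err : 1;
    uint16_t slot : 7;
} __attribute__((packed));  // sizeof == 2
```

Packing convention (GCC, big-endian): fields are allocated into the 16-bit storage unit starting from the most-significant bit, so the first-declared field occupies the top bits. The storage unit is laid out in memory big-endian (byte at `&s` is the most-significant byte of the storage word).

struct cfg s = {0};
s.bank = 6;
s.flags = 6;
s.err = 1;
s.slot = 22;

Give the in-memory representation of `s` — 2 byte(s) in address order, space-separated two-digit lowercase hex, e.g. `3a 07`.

66 96

[12+:4] bank=6 & 0xf = 0x6; word=0x6000
[8+:4] flags=6 & 0xf = 0x6; word=0x6600
[7+:1] err=1 & 0x1 = 0x1; word=0x6680
[0+:7] slot=22 & 0x7f = 0x16; word=0x6696
word = 0x6696 → big-endian bytes:
  [0]=0x66  [1]=0x96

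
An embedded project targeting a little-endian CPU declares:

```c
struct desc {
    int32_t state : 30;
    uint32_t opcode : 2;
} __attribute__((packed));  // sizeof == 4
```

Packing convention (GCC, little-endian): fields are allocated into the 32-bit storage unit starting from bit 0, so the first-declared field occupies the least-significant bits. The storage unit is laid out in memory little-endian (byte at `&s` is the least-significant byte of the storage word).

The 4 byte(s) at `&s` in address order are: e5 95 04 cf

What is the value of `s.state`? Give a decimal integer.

[0]=0xe5 [1]=0x95 [2]=0x04 [3]=0xcf (little-endian) → word 0xcf0495e5
state:30 @ bit 0 → (0xcf0495e5>>0)&0x3fffffff = 0xf0495e5  ←
opcode:2 @ bit 30 → (0xcf0495e5>>30)&0x3 = 0x3
state signed 30b, MSB=0: value = 251958757

251958757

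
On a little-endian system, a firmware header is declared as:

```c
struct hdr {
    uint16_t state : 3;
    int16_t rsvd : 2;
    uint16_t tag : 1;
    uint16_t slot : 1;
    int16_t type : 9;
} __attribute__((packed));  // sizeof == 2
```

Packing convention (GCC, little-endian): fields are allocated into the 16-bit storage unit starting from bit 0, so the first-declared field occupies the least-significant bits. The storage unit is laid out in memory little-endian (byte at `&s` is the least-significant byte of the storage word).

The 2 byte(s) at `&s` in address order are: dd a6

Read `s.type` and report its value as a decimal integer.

[0]=0xdd [1]=0xa6 (little-endian) → word 0xa6dd
state:3 @ bit 0 → (0xa6dd>>0)&0x7 = 0x5
rsvd:2 @ bit 3 → (0xa6dd>>3)&0x3 = 0x3
tag:1 @ bit 5 → (0xa6dd>>5)&0x1 = 0x0
slot:1 @ bit 6 → (0xa6dd>>6)&0x1 = 0x1
type:9 @ bit 7 → (0xa6dd>>7)&0x1ff = 0x14d  ←
type signed 9b, MSB=1: 333 - 512 = -179

-179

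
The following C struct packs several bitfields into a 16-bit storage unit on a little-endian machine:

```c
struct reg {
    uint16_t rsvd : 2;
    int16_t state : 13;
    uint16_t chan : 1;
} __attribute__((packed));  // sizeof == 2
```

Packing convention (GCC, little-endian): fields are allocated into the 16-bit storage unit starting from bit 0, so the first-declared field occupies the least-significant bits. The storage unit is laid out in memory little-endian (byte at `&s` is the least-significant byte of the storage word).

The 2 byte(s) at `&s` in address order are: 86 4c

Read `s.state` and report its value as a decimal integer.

-3295

[0]=0x86 [1]=0x4c (little-endian) → word 0x4c86
rsvd [0+:2] = (word>>0) & 0x3 = 2
state [2+:13] = (word>>2) & 0x1fff = 4897  ←
chan [15+:1] = (word>>15) & 0x1 = 0
state signed 13b, MSB=1: 4897 - 8192 = -3295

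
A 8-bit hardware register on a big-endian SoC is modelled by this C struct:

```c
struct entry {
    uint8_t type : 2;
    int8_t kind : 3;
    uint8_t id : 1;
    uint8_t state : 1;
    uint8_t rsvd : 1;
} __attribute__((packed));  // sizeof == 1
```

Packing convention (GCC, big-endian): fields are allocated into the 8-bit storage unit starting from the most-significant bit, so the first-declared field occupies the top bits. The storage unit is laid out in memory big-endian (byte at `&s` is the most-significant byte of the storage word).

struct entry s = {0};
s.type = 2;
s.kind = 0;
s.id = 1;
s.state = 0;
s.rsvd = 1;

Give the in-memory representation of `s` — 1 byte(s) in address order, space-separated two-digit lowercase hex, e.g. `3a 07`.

type (2b) val=2 bits=0x2 at bit 6: 0x80
kind (3b) val=0 bits=0x0 at bit 3: 0x80
id (1b) val=1 bits=0x1 at bit 2: 0x84
state (1b) val=0 bits=0x0 at bit 1: 0x84
rsvd (1b) val=1 bits=0x1 at bit 0: 0x85
word = 0x85 → big-endian bytes:
  [0]=0x85

85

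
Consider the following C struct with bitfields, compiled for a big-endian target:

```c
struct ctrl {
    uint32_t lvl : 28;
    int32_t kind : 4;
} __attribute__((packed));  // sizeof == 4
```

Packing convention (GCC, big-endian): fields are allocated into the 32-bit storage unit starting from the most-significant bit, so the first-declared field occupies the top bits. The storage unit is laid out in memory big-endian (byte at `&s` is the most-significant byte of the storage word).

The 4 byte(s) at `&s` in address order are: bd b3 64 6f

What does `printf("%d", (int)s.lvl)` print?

198915654

[0]=0xbd [1]=0xb3 [2]=0x64 [3]=0x6f (big-endian) → word 0xbdb3646f
lvl:28 @ bit 4 → (0xbdb3646f>>4)&0xfffffff = 0xbdb3646  ←
kind:4 @ bit 0 → (0xbdb3646f>>0)&0xf = 0xf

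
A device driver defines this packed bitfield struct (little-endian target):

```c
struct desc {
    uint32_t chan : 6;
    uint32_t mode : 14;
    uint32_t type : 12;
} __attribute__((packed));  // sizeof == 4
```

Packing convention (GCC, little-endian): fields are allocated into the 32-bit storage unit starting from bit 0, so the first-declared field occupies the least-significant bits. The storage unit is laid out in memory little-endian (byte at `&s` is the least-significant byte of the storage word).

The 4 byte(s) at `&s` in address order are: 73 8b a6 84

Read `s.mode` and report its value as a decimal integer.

[0]=0x73 [1]=0x8b [2]=0xa6 [3]=0x84 (little-endian) → word 0x84a68b73
chan [0+:6] = (word>>0) & 0x3f = 51
mode [6+:14] = (word>>6) & 0x3fff = 6701  ←
type [20+:12] = (word>>20) & 0xfff = 2122

6701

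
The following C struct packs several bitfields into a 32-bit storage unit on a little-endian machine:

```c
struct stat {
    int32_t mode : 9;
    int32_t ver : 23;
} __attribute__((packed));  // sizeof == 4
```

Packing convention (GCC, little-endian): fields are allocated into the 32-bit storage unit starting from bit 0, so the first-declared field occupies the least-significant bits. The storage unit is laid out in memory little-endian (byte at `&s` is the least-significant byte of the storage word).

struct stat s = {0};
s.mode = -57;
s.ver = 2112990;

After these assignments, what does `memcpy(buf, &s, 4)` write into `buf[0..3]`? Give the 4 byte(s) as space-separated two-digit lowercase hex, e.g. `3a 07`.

c7 bd 7b 40

mode:9 = -57 → 0x1c7 << 0 → word 0x000001c7
ver:23 = 2112990 → 0x203dde << 9 → word 0x407bbdc7
word = 0x407bbdc7 → little-endian bytes:
  [0]=0xc7  [1]=0xbd  [2]=0x7b  [3]=0x40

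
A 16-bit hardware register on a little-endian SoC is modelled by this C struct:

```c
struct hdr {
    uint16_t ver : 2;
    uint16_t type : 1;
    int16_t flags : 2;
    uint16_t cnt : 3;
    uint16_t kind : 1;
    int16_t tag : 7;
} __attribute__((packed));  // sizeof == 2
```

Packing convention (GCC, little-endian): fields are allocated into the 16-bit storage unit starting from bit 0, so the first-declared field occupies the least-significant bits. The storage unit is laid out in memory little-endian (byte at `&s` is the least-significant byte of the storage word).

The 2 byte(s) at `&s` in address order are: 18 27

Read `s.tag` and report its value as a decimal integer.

19

[0]=0x18 [1]=0x27 (little-endian) → word 0x2718
ver [0+:2] = (word>>0) & 0x3 = 0
type [2+:1] = (word>>2) & 0x1 = 0
flags [3+:2] = (word>>3) & 0x3 = 3
cnt [5+:3] = (word>>5) & 0x7 = 0
kind [8+:1] = (word>>8) & 0x1 = 1
tag [9+:7] = (word>>9) & 0x7f = 19  ←
tag signed 7b, MSB=0: value = 19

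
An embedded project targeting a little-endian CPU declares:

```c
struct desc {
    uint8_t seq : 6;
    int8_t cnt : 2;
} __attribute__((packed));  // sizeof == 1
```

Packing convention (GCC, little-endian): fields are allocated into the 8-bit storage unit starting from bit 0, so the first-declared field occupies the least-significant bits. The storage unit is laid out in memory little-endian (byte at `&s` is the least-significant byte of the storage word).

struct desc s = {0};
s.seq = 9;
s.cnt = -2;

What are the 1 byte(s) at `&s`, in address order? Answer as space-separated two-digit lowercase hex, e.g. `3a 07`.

[0+:6] seq=9 & 0x3f = 0x9; word=0x09
[6+:2] cnt=-2 & 0x3 = 0x2; word=0x89
word = 0x89 → little-endian bytes:
  [0]=0x89

89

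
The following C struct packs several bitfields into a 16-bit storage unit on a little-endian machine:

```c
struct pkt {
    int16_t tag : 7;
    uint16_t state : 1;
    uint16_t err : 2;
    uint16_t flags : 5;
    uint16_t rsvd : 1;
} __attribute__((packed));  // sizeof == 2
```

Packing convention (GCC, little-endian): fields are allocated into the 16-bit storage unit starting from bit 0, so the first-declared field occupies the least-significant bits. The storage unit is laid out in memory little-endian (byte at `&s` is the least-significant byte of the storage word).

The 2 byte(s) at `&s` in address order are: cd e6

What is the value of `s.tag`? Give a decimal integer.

[0]=0xcd [1]=0xe6 (little-endian) → word 0xe6cd
tag:7 @ bit 0 → (0xe6cd>>0)&0x7f = 0x4d  ←
state:1 @ bit 7 → (0xe6cd>>7)&0x1 = 0x1
err:2 @ bit 8 → (0xe6cd>>8)&0x3 = 0x2
flags:5 @ bit 10 → (0xe6cd>>10)&0x1f = 0x19
rsvd:1 @ bit 15 → (0xe6cd>>15)&0x1 = 0x1
tag signed 7b, MSB=1: 77 - 128 = -51

-51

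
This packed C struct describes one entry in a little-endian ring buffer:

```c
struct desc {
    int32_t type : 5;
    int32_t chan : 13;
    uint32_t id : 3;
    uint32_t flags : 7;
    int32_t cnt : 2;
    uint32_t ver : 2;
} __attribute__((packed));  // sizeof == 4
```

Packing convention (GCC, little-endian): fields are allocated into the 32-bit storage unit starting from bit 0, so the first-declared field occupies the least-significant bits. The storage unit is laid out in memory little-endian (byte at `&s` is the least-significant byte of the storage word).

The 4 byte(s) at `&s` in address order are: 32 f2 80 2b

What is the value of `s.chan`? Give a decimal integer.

1937

[0]=0x32 [1]=0xf2 [2]=0x80 [3]=0x2b (little-endian) → word 0x2b80f232
type:5 @ bit 0 → (0x2b80f232>>0)&0x1f = 0x12
chan:13 @ bit 5 → (0x2b80f232>>5)&0x1fff = 0x791  ←
id:3 @ bit 18 → (0x2b80f232>>18)&0x7 = 0x0
flags:7 @ bit 21 → (0x2b80f232>>21)&0x7f = 0x5c
cnt:2 @ bit 28 → (0x2b80f232>>28)&0x3 = 0x2
ver:2 @ bit 30 → (0x2b80f232>>30)&0x3 = 0x0
chan signed 13b, MSB=0: value = 1937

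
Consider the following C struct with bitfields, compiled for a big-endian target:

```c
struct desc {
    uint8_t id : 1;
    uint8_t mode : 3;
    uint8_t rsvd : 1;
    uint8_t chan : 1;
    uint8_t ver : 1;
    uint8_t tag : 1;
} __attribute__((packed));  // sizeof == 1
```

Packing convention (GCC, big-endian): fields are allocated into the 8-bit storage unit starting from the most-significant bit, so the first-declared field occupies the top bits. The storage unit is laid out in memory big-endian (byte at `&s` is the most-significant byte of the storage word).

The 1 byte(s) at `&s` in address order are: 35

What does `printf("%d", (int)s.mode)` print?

3

[0]=0x35 (big-endian) → word 0x35
id [7+:1] = (word>>7) & 0x1 = 0
mode [4+:3] = (word>>4) & 0x7 = 3  ←
rsvd [3+:1] = (word>>3) & 0x1 = 0
chan [2+:1] = (word>>2) & 0x1 = 1
ver [1+:1] = (word>>1) & 0x1 = 0
tag [0+:1] = (word>>0) & 0x1 = 1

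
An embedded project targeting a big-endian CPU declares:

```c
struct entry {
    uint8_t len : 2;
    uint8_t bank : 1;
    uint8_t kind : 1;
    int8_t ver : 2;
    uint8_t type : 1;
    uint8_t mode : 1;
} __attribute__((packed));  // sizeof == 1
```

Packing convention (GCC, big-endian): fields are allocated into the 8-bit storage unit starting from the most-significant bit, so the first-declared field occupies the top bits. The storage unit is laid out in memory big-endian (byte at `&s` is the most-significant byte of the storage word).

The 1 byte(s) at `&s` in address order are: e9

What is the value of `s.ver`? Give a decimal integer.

-2

[0]=0xe9 (big-endian) → word 0xe9
len [6+:2] = (word>>6) & 0x3 = 3
bank [5+:1] = (word>>5) & 0x1 = 1
kind [4+:1] = (word>>4) & 0x1 = 0
ver [2+:2] = (word>>2) & 0x3 = 2  ←
type [1+:1] = (word>>1) & 0x1 = 0
mode [0+:1] = (word>>0) & 0x1 = 1
ver signed 2b, MSB=1: 2 - 4 = -2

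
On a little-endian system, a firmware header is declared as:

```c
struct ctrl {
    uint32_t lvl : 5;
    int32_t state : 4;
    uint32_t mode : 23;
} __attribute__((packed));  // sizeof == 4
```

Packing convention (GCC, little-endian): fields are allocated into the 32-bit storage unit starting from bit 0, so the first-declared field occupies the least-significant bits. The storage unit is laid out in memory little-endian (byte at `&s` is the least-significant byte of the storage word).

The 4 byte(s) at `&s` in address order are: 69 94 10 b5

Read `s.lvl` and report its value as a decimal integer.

9

[0]=0x69 [1]=0x94 [2]=0x10 [3]=0xb5 (little-endian) → word 0xb5109469
lvl:5 @ bit 0 → (0xb5109469>>0)&0x1f = 0x9  ←
state:4 @ bit 5 → (0xb5109469>>5)&0xf = 0x3
mode:23 @ bit 9 → (0xb5109469>>9)&0x7fffff = 0x5a884a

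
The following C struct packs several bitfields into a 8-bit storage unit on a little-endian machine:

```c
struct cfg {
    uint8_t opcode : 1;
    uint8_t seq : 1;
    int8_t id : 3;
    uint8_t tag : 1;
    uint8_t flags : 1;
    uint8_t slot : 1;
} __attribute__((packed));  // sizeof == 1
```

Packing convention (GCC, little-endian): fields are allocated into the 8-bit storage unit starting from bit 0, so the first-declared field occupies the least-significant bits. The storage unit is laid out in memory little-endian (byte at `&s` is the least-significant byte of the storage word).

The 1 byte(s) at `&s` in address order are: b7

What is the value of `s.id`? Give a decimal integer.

-3

[0]=0xb7 (little-endian) → word 0xb7
opcode:1 @ bit 0 → (0xb7>>0)&0x1 = 0x1
seq:1 @ bit 1 → (0xb7>>1)&0x1 = 0x1
id:3 @ bit 2 → (0xb7>>2)&0x7 = 0x5  ←
tag:1 @ bit 5 → (0xb7>>5)&0x1 = 0x1
flags:1 @ bit 6 → (0xb7>>6)&0x1 = 0x0
slot:1 @ bit 7 → (0xb7>>7)&0x1 = 0x1
id signed 3b, MSB=1: 5 - 8 = -3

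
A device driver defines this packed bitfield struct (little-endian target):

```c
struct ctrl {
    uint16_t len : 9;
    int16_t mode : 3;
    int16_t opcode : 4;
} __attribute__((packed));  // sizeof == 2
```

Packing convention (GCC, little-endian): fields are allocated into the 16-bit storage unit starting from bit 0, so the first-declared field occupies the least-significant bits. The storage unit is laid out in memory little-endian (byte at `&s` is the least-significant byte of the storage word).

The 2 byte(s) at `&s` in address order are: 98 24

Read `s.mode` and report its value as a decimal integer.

[0]=0x98 [1]=0x24 (little-endian) → word 0x2498
len:9 @ bit 0 → (0x2498>>0)&0x1ff = 0x98
mode:3 @ bit 9 → (0x2498>>9)&0x7 = 0x2  ←
opcode:4 @ bit 12 → (0x2498>>12)&0xf = 0x2
mode signed 3b, MSB=0: value = 2

2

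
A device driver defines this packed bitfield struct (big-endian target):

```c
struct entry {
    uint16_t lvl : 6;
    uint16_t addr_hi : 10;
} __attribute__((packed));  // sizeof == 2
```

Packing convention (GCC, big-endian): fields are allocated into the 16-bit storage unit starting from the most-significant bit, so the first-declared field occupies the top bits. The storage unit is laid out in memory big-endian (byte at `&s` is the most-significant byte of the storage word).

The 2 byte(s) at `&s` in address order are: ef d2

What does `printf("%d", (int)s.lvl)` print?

[0]=0xef [1]=0xd2 (big-endian) → word 0xefd2
lvl [10+:6] = (word>>10) & 0x3f = 59  ←
addr_hi [0+:10] = (word>>0) & 0x3ff = 978

59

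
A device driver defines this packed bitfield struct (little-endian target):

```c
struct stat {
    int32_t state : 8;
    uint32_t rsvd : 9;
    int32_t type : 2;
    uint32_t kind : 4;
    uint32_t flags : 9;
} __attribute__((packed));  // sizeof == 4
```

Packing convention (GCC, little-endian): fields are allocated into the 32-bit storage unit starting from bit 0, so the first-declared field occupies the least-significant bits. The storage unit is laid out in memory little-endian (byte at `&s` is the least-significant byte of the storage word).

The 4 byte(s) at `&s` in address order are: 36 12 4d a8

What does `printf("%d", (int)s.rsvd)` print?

[0]=0x36 [1]=0x12 [2]=0x4d [3]=0xa8 (little-endian) → word 0xa84d1236
state:8 @ bit 0 → (0xa84d1236>>0)&0xff = 0x36
rsvd:9 @ bit 8 → (0xa84d1236>>8)&0x1ff = 0x112  ←
type:2 @ bit 17 → (0xa84d1236>>17)&0x3 = 0x2
kind:4 @ bit 19 → (0xa84d1236>>19)&0xf = 0x9
flags:9 @ bit 23 → (0xa84d1236>>23)&0x1ff = 0x150

274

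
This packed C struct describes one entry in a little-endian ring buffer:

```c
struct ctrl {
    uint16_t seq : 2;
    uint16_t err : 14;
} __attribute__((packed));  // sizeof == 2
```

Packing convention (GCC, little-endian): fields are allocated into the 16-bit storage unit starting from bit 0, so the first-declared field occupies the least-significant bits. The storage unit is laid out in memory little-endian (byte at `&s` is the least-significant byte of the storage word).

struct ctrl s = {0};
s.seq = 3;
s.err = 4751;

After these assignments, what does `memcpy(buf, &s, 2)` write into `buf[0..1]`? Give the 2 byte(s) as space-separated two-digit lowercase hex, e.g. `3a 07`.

3f 4a

seq:2 = 3 → 0x3 << 0 → word 0x0003
err:14 = 4751 → 0x128f << 2 → word 0x4a3f
word = 0x4a3f → little-endian bytes:
  [0]=0x3f  [1]=0x4a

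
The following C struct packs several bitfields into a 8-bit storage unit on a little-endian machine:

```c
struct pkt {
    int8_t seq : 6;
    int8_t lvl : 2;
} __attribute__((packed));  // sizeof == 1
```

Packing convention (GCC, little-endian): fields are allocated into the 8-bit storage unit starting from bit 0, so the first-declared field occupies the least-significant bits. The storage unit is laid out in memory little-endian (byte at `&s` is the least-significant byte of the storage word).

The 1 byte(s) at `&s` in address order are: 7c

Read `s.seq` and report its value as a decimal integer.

[0]=0x7c (little-endian) → word 0x7c
seq:6 @ bit 0 → (0x7c>>0)&0x3f = 0x3c  ←
lvl:2 @ bit 6 → (0x7c>>6)&0x3 = 0x1
seq signed 6b, MSB=1: 60 - 64 = -4

-4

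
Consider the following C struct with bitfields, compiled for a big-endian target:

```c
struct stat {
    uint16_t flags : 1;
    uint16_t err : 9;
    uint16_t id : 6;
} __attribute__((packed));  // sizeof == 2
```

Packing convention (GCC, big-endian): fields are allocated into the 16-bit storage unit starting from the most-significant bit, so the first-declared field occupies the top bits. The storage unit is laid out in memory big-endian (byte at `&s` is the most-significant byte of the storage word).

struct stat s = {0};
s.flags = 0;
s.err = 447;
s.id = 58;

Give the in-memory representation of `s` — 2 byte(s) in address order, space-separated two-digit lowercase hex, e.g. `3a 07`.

flags:1 = 0 → 0x0 << 15 → word 0x0000
err:9 = 447 → 0x1bf << 6 → word 0x6fc0
id:6 = 58 → 0x3a << 0 → word 0x6ffa
word = 0x6ffa → big-endian bytes:
  [0]=0x6f  [1]=0xfa

6f fa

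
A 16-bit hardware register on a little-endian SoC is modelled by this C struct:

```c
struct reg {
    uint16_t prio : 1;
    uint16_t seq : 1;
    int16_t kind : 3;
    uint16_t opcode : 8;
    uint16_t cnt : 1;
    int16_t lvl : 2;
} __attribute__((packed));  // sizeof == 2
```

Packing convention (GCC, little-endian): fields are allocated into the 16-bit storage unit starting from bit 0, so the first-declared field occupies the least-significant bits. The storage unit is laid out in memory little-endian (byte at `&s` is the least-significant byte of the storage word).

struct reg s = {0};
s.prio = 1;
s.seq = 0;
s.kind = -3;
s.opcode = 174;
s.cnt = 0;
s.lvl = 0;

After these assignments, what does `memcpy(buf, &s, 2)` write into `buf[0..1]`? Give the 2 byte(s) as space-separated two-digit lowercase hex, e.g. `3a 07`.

d5 15

prio:1 = 1 → 0x1 << 0 → word 0x0001
seq:1 = 0 → 0x0 << 1 → word 0x0001
kind:3 = -3 → 0x5 << 2 → word 0x0015
opcode:8 = 174 → 0xae << 5 → word 0x15d5
cnt:1 = 0 → 0x0 << 13 → word 0x15d5
lvl:2 = 0 → 0x0 << 14 → word 0x15d5
word = 0x15d5 → little-endian bytes:
  [0]=0xd5  [1]=0x15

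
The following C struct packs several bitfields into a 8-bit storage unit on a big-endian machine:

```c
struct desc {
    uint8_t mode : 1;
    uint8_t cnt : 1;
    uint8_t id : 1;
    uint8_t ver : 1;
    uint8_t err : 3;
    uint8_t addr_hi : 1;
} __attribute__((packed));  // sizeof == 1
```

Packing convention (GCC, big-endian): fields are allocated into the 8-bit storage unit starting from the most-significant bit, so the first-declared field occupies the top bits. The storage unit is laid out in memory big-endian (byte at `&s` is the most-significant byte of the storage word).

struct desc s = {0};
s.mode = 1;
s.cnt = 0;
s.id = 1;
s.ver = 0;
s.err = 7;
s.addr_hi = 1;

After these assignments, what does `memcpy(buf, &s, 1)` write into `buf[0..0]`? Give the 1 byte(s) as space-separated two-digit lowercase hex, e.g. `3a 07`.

mode:1 = 1 → 0x1 << 7 → word 0x80
cnt:1 = 0 → 0x0 << 6 → word 0x80
id:1 = 1 → 0x1 << 5 → word 0xa0
ver:1 = 0 → 0x0 << 4 → word 0xa0
err:3 = 7 → 0x7 << 1 → word 0xae
addr_hi:1 = 1 → 0x1 << 0 → word 0xaf
word = 0xaf → big-endian bytes:
  [0]=0xaf

af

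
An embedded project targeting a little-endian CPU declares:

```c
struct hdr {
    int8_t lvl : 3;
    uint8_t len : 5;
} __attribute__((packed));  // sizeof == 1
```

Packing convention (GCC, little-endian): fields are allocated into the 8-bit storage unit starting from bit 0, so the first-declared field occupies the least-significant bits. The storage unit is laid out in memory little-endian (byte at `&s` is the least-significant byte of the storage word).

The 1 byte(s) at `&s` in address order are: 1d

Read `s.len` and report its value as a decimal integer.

3

[0]=0x1d (little-endian) → word 0x1d
lvl [0+:3] = (word>>0) & 0x7 = 5
len [3+:5] = (word>>3) & 0x1f = 3  ←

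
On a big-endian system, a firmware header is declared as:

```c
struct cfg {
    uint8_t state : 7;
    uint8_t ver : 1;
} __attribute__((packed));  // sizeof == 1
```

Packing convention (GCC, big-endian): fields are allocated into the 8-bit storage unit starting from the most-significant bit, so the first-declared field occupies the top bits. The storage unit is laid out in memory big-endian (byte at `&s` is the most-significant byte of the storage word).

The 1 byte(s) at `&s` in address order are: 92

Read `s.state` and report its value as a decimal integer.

[0]=0x92 (big-endian) → word 0x92
state:7 @ bit 1 → (0x92>>1)&0x7f = 0x49  ←
ver:1 @ bit 0 → (0x92>>0)&0x1 = 0x0

73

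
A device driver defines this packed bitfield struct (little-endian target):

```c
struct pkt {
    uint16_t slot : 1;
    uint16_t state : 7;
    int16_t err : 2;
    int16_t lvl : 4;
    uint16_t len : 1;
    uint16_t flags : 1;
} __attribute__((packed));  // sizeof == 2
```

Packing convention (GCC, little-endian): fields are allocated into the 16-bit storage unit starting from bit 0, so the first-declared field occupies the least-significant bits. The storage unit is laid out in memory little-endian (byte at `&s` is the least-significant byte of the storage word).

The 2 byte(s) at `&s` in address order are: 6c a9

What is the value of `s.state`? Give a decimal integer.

54

[0]=0x6c [1]=0xa9 (little-endian) → word 0xa96c
slot:1 @ bit 0 → (0xa96c>>0)&0x1 = 0x0
state:7 @ bit 1 → (0xa96c>>1)&0x7f = 0x36  ←
err:2 @ bit 8 → (0xa96c>>8)&0x3 = 0x1
lvl:4 @ bit 10 → (0xa96c>>10)&0xf = 0xa
len:1 @ bit 14 → (0xa96c>>14)&0x1 = 0x0
flags:1 @ bit 15 → (0xa96c>>15)&0x1 = 0x1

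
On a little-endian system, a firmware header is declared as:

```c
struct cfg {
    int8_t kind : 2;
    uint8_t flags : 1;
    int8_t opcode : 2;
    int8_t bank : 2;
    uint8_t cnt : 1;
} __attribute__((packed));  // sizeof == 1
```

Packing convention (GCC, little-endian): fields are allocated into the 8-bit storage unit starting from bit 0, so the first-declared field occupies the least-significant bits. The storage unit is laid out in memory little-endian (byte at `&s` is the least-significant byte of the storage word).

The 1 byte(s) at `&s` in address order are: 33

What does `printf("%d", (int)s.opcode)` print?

-2

[0]=0x33 (little-endian) → word 0x33
kind [0+:2] = (word>>0) & 0x3 = 3
flags [2+:1] = (word>>2) & 0x1 = 0
opcode [3+:2] = (word>>3) & 0x3 = 2  ←
bank [5+:2] = (word>>5) & 0x3 = 1
cnt [7+:1] = (word>>7) & 0x1 = 0
opcode signed 2b, MSB=1: 2 - 4 = -2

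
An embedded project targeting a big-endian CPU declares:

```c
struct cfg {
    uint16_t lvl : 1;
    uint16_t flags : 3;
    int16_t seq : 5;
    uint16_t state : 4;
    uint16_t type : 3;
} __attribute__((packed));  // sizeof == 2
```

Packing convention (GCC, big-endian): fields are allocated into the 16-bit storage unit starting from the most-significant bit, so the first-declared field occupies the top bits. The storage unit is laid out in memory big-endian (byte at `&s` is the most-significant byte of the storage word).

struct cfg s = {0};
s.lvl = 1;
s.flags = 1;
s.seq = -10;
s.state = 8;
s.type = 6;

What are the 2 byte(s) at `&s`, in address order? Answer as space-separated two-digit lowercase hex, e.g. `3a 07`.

9b 46

[15+:1] lvl=1 & 0x1 = 0x1; word=0x8000
[12+:3] flags=1 & 0x7 = 0x1; word=0x9000
[7+:5] seq=-10 & 0x1f = 0x16; word=0x9b00
[3+:4] state=8 & 0xf = 0x8; word=0x9b40
[0+:3] type=6 & 0x7 = 0x6; word=0x9b46
word = 0x9b46 → big-endian bytes:
  [0]=0x9b  [1]=0x46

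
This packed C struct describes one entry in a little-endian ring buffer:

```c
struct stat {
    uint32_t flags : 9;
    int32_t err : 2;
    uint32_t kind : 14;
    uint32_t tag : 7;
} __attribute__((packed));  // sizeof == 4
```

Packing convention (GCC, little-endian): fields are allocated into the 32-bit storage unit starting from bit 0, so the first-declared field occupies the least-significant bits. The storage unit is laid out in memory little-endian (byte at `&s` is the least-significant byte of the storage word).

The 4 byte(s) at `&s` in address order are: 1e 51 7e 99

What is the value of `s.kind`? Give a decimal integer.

12234

[0]=0x1e [1]=0x51 [2]=0x7e [3]=0x99 (little-endian) → word 0x997e511e
flags [0+:9] = (word>>0) & 0x1ff = 286
err [9+:2] = (word>>9) & 0x3 = 0
kind [11+:14] = (word>>11) & 0x3fff = 12234  ←
tag [25+:7] = (word>>25) & 0x7f = 76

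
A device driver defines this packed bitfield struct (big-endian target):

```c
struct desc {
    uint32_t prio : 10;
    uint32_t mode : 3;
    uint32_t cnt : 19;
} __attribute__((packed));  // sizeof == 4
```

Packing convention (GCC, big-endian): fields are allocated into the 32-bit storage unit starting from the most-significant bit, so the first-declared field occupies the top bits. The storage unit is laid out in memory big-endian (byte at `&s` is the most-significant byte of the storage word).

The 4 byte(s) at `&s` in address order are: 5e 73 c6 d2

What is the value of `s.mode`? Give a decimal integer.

[0]=0x5e [1]=0x73 [2]=0xc6 [3]=0xd2 (big-endian) → word 0x5e73c6d2
prio [22+:10] = (word>>22) & 0x3ff = 377
mode [19+:3] = (word>>19) & 0x7 = 6  ←
cnt [0+:19] = (word>>0) & 0x7ffff = 247506

6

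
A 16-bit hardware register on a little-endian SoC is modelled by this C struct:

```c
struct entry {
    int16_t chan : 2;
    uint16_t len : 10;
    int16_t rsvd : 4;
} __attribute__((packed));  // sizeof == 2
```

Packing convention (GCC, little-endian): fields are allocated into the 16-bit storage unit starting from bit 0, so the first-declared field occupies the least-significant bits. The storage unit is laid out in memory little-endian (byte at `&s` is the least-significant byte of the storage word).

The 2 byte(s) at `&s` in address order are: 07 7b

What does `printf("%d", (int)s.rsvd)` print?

[0]=0x07 [1]=0x7b (little-endian) → word 0x7b07
chan:2 @ bit 0 → (0x7b07>>0)&0x3 = 0x3
len:10 @ bit 2 → (0x7b07>>2)&0x3ff = 0x2c1
rsvd:4 @ bit 12 → (0x7b07>>12)&0xf = 0x7  ←
rsvd signed 4b, MSB=0: value = 7

7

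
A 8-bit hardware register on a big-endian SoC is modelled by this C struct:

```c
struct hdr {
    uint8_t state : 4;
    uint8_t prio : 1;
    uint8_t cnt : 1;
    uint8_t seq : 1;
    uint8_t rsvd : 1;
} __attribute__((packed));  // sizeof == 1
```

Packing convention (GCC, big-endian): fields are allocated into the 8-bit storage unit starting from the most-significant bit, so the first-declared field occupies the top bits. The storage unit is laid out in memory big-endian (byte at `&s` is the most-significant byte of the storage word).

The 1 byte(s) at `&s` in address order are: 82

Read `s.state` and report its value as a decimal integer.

8

[0]=0x82 (big-endian) → word 0x82
state [4+:4] = (word>>4) & 0xf = 8  ←
prio [3+:1] = (word>>3) & 0x1 = 0
cnt [2+:1] = (word>>2) & 0x1 = 0
seq [1+:1] = (word>>1) & 0x1 = 1
rsvd [0+:1] = (word>>0) & 0x1 = 0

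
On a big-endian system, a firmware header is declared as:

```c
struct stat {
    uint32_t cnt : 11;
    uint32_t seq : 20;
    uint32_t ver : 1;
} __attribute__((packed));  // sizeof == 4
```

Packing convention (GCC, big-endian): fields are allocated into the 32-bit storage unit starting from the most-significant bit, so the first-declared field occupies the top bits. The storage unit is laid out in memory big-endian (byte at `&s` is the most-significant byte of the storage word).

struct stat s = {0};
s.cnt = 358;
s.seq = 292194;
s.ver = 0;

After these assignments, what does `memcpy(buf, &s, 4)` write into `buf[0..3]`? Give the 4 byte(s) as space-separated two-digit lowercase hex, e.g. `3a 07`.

2c c8 ea c4

[21+:11] cnt=358 & 0x7ff = 0x166; word=0x2cc00000
[1+:20] seq=292194 & 0xfffff = 0x47562; word=0x2cc8eac4
[0+:1] ver=0 & 0x1 = 0x0; word=0x2cc8eac4
word = 0x2cc8eac4 → big-endian bytes:
  [0]=0x2c  [1]=0xc8  [2]=0xea  [3]=0xc4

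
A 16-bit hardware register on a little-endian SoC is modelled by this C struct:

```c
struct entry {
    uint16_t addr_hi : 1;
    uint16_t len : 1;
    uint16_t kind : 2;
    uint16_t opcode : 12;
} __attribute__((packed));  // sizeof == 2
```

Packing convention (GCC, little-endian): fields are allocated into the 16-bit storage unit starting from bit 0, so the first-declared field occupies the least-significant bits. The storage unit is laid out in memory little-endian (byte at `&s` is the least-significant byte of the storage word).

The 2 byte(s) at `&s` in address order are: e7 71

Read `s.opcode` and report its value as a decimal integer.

1822

[0]=0xe7 [1]=0x71 (little-endian) → word 0x71e7
addr_hi [0+:1] = (word>>0) & 0x1 = 1
len [1+:1] = (word>>1) & 0x1 = 1
kind [2+:2] = (word>>2) & 0x3 = 1
opcode [4+:12] = (word>>4) & 0xfff = 1822  ←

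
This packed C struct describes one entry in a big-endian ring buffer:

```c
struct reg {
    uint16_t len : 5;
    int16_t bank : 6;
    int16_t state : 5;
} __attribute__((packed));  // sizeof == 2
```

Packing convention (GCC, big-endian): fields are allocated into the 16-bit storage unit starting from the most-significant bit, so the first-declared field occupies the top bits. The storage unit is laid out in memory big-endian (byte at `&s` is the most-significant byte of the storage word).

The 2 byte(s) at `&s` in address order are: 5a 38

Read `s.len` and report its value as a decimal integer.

11

[0]=0x5a [1]=0x38 (big-endian) → word 0x5a38
len:5 @ bit 11 → (0x5a38>>11)&0x1f = 0xb  ←
bank:6 @ bit 5 → (0x5a38>>5)&0x3f = 0x11
state:5 @ bit 0 → (0x5a38>>0)&0x1f = 0x18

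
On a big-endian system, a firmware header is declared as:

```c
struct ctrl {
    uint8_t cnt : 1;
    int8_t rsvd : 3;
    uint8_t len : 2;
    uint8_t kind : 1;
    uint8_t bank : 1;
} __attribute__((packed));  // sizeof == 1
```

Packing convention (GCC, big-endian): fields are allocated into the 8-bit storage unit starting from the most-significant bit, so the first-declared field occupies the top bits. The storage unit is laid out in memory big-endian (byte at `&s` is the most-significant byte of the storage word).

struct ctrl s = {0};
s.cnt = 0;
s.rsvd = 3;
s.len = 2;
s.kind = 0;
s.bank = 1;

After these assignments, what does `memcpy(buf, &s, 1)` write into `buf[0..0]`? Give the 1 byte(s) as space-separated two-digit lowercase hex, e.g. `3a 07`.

39

cnt:1 = 0 → 0x0 << 7 → word 0x00
rsvd:3 = 3 → 0x3 << 4 → word 0x30
len:2 = 2 → 0x2 << 2 → word 0x38
kind:1 = 0 → 0x0 << 1 → word 0x38
bank:1 = 1 → 0x1 << 0 → word 0x39
word = 0x39 → big-endian bytes:
  [0]=0x39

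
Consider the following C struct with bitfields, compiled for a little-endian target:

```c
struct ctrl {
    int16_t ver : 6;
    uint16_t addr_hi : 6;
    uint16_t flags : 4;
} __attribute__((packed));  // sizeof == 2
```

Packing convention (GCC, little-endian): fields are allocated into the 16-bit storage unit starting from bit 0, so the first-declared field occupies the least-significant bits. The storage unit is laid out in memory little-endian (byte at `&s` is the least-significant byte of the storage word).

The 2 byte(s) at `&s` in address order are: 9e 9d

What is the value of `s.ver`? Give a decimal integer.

[0]=0x9e [1]=0x9d (little-endian) → word 0x9d9e
ver:6 @ bit 0 → (0x9d9e>>0)&0x3f = 0x1e  ←
addr_hi:6 @ bit 6 → (0x9d9e>>6)&0x3f = 0x36
flags:4 @ bit 12 → (0x9d9e>>12)&0xf = 0x9
ver signed 6b, MSB=0: value = 30

30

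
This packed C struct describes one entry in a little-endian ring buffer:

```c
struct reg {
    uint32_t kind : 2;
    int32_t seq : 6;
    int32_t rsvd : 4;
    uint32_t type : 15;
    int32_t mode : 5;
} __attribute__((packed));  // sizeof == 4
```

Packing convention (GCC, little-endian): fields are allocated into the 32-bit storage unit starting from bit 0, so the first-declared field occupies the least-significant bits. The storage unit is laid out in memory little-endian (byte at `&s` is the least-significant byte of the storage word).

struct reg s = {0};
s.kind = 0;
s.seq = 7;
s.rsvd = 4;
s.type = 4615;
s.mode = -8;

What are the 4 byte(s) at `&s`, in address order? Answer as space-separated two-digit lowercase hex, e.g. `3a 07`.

1c 74 20 c1

[0+:2] kind=0 & 0x3 = 0x0; word=0x00000000
[2+:6] seq=7 & 0x3f = 0x7; word=0x0000001c
[8+:4] rsvd=4 & 0xf = 0x4; word=0x0000041c
[12+:15] type=4615 & 0x7fff = 0x1207; word=0x0120741c
[27+:5] mode=-8 & 0x1f = 0x18; word=0xc120741c
word = 0xc120741c → little-endian bytes:
  [0]=0x1c  [1]=0x74  [2]=0x20  [3]=0xc1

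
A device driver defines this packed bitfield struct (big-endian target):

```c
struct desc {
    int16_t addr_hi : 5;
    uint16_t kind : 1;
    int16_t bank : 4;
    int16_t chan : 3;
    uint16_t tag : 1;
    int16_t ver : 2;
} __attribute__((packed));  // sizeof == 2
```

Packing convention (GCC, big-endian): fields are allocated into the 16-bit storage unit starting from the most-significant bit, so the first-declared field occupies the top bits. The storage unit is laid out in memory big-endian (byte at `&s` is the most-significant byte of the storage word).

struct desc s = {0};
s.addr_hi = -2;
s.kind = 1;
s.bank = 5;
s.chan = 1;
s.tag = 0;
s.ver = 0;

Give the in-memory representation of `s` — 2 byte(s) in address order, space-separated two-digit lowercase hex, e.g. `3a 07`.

f5 48

[11+:5] addr_hi=-2 & 0x1f = 0x1e; word=0xf000
[10+:1] kind=1 & 0x1 = 0x1; word=0xf400
[6+:4] bank=5 & 0xf = 0x5; word=0xf540
[3+:3] chan=1 & 0x7 = 0x1; word=0xf548
[2+:1] tag=0 & 0x1 = 0x0; word=0xf548
[0+:2] ver=0 & 0x3 = 0x0; word=0xf548
word = 0xf548 → big-endian bytes:
  [0]=0xf5  [1]=0x48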